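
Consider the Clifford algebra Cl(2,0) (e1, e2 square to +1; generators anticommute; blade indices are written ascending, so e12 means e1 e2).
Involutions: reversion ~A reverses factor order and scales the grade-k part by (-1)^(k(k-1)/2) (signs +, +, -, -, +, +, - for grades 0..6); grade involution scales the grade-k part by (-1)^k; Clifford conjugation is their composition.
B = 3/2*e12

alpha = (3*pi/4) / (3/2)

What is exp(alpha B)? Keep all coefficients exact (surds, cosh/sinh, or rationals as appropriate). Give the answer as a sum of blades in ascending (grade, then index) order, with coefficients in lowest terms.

B^2 = (3/2)^2*(e12)^2 = 9/4*(-1) = -9/4 (a basis 2-blade squares to minus the product of its generators' squares).
B^2 = -9/4 — B^2 < 0, so the exponential closes trigonometrically: l = 3/2, alpha*l = 3*pi/4, so exp(alpha B) = cos(3*pi/4) + (sin(3*pi/4)/(3/2))*B = -sqrt(2)/2 + (sqrt(2)/3)*B.
Answer: -sqrt(2)/2 + sqrt(2)/2*e12


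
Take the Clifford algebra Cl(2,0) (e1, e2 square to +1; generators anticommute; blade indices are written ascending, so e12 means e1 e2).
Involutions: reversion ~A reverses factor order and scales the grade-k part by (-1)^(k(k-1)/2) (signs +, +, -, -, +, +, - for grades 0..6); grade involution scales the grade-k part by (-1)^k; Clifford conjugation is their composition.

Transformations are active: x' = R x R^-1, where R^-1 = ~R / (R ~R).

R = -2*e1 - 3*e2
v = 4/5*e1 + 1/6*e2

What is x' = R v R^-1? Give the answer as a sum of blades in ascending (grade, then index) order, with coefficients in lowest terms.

~R = -2*e1 - 3*e2, and R ~R = 13, so R^-1 = ~R / (13).
R v = -21/10 + 31/15*e12
Answer: -2/13*e1 + 313/390*e2


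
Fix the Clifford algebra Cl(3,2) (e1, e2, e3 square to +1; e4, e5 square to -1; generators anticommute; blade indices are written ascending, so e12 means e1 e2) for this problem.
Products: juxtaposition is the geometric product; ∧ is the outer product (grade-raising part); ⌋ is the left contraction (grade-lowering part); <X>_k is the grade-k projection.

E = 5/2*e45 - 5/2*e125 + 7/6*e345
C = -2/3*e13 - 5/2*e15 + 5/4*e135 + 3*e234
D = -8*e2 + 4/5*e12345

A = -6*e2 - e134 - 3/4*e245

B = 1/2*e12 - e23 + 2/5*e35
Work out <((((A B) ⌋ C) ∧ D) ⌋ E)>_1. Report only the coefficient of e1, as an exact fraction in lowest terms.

step 1: 3*e1 + 6*e3 - e124 + 31/40*e145 - 1/5*e234 - 12/5*e235 + 3/4*e345
step 2: -3/5 + 4*e1 - 2*e3 - 15/2*e5 - 15/2*e15 - 18*e24 + 15/4*e35
step 3: 24/5*e2 - 32*e12 - 16*e23 - 60*e25 - 60*e125 - 30*e235 - 12/25*e12345
step 4: 150 + 150*e1 - 80*e5 + 12*e15
step 5: 150*e1 - 80*e5
Answer: 150


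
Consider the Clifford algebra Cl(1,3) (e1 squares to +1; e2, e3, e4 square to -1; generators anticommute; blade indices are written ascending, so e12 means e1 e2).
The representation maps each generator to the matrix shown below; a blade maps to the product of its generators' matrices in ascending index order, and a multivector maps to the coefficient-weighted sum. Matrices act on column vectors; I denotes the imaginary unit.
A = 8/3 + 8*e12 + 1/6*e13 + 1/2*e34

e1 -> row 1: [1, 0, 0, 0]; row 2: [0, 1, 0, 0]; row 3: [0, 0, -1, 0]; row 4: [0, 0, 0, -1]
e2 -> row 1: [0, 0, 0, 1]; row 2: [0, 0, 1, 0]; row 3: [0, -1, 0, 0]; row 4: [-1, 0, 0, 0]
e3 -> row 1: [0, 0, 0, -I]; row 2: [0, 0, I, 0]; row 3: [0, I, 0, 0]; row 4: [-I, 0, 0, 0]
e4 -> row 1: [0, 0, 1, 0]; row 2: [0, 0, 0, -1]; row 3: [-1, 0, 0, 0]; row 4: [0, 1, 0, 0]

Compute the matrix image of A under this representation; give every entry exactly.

Bivector images (products of the table entries): rho(e12) = rho(e1)rho(e2) = row 1: [0, 0, 0, 1]; row 2: [0, 0, 1, 0]; row 3: [0, 1, 0, 0]; row 4: [1, 0, 0, 0]; rho(e13) = rho(e1)rho(e3) = row 1: [0, 0, 0, -I]; row 2: [0, 0, I, 0]; row 3: [0, -I, 0, 0]; row 4: [I, 0, 0, 0]; rho(e34) = rho(e3)rho(e4) = row 1: [0, -I, 0, 0]; row 2: [-I, 0, 0, 0]; row 3: [0, 0, 0, -I]; row 4: [0, 0, -I, 0].
M = (8/3)*1 + (8)*rho(e12) + (1/6)*rho(e13) + (1/2)*rho(e34), summed entrywise (1 is the identity matrix):
Answer: row 1: [8/3, -I/2, 0, 8 - I/6]; row 2: [-I/2, 8/3, 8 + I/6, 0]; row 3: [0, 8 - I/6, 8/3, -I/2]; row 4: [8 + I/6, 0, -I/2, 8/3]


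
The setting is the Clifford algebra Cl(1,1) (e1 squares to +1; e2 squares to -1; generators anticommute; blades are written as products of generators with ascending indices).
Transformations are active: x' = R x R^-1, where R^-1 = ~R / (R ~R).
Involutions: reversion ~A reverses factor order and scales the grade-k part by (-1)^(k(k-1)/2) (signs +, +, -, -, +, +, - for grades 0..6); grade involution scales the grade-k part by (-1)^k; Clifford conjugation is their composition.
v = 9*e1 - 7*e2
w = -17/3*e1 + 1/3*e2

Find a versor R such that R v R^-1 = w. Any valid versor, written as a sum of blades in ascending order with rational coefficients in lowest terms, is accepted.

Key observation: q(v) = q(w) = 32 (sandwiches preserve the norm), so R = v + w = 10/3*e1 - 20/3*e2 works whenever it is invertible — the component of v along it is kept and (v - w)/2 reverses, sending v to w.
Answer: 10/3*e1 - 20/3*e2


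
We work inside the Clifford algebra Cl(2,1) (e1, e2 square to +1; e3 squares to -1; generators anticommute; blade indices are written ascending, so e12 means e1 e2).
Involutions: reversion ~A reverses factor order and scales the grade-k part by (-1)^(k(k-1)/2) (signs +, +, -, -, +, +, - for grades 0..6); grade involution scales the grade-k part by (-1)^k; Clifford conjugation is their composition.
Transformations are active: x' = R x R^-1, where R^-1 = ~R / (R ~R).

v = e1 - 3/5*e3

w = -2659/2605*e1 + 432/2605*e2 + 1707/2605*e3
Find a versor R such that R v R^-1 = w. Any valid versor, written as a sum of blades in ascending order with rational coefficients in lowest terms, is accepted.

Equal squares first: v^2 = w^2 = 16/25. Then v + w = -54/2605*e1 + 432/2605*e2 + 144/2605*e3 is a versor taking v to w, provided it is invertible.
Answer: -54/2605*e1 + 432/2605*e2 + 144/2605*e3


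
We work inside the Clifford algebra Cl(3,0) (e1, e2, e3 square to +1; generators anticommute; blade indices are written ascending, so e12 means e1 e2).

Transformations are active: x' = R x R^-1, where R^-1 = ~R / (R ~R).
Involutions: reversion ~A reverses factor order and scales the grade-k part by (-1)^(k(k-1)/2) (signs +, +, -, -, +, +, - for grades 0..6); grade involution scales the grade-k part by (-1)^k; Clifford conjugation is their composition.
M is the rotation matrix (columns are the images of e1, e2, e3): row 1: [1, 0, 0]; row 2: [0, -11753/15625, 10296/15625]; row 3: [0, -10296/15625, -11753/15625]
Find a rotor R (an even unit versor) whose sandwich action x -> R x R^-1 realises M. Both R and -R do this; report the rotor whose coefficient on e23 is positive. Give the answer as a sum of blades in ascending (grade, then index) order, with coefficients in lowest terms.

Method: write R = a + b12*e12 + b13*e13 + b23*e23 with a^2 + b12^2 + b13^2 + b23^2 = 1 (so R^-1 = ~R). Expanding the columns R e_j ~R gives tr M = 4a^2 - 1 and, from the antisymmetric part, M21 - M12 = -4a*b12, M13 - M31 = 4a*b13, M32 - M23 = -4a*b23.
Here tr M = -7881/15625, so a^2 = (1 + tr M)/4 = 1936/15625 and a = ±44/125. Taking a = 44/125: M21 - M12 = 0, M13 - M31 = 0, M32 - M23 = -20592/15625, giving b12 = 0, b13 = 0, b23 = 117/125, i.e. R = 44/125 + 117/125*e23.
Its e23 coefficient is already positive.
Answer: 44/125 + 117/125*e23. Sheet selection: the two-to-one cover makes ±R indistinguishable at the matrix level (trace -7881/15625), so uniqueness comes from the required sign on e23.


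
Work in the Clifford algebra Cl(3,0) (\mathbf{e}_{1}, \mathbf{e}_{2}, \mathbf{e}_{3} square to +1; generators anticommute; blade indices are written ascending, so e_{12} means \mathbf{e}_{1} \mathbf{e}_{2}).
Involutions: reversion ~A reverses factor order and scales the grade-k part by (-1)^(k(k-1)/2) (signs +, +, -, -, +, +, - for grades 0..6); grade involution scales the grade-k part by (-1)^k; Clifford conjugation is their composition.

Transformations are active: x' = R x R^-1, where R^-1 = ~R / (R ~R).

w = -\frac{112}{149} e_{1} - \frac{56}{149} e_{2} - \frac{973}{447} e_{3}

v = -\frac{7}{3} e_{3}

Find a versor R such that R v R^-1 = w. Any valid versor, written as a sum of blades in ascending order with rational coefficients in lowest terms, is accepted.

Reasoning: v^2 = w^2 = \frac{49}{9} since conjugation preserves the quadratic form; R = v + w = -\frac{112}{149} e_{1} - \frac{56}{149} e_{2} - \frac{672}{149} e_{3} is then valid when invertible, keeping its own part and reversing (v - w)/2.
Answer: -\frac{112}{149} e_{1} - \frac{56}{149} e_{2} - \frac{672}{149} e_{3}


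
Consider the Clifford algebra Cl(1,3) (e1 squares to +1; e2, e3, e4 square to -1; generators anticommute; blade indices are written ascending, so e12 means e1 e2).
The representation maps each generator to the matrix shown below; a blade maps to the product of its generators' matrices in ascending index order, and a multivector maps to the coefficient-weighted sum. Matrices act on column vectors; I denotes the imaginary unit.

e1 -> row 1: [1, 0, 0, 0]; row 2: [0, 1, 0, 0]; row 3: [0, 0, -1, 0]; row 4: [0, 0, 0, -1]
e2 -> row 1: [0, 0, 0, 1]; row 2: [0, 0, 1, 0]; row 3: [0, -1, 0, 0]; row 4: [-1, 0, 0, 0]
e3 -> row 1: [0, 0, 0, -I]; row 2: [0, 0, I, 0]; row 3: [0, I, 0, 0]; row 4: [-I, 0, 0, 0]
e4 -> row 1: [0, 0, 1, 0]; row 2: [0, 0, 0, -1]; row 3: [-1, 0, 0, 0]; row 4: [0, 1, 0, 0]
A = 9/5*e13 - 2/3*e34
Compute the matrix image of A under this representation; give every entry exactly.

Bivector images (products of the table entries): rho(e13) = rho(e1)rho(e3) = row 1: [0, 0, 0, -I]; row 2: [0, 0, I, 0]; row 3: [0, -I, 0, 0]; row 4: [I, 0, 0, 0]; rho(e34) = rho(e3)rho(e4) = row 1: [0, -I, 0, 0]; row 2: [-I, 0, 0, 0]; row 3: [0, 0, 0, -I]; row 4: [0, 0, -I, 0].
M = (9/5)*rho(e13) + (-2/3)*rho(e34), summed entrywise:
Answer: row 1: [0, 2*I/3, 0, -9*I/5]; row 2: [2*I/3, 0, 9*I/5, 0]; row 3: [0, -9*I/5, 0, 2*I/3]; row 4: [9*I/5, 0, 2*I/3, 0]


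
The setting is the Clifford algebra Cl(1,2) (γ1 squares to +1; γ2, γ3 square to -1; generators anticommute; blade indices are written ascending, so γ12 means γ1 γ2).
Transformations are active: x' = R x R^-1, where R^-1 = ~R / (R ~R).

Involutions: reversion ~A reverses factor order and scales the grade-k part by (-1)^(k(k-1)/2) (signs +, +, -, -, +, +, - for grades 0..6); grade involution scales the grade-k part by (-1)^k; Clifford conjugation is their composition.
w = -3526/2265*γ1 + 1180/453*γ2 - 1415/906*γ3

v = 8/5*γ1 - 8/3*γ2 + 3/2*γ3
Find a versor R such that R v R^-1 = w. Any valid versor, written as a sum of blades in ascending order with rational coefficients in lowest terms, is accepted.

R = v + w = 98/2265*γ1 - 28/453*γ2 - 28/453*γ3 works: the equal norms (-6121/900) guarantee its sandwich swaps v into w.
Answer: 98/2265*γ1 - 28/453*γ2 - 28/453*γ3


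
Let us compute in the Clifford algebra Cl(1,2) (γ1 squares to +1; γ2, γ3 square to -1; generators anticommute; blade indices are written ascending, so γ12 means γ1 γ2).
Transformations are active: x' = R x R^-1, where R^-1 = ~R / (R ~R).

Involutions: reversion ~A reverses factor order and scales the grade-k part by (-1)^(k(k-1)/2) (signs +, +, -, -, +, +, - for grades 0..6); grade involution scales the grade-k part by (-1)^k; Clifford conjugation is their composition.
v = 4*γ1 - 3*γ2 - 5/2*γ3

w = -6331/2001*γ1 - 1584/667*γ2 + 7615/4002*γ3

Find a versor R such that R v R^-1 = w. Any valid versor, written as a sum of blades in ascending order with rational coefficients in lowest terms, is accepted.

The midline construction: v and w both square to 3/4, so reflecting in their sum 1673/2001*γ1 - 3585/667*γ2 - 1195/2001*γ3 exchanges them.
Answer: 1673/2001*γ1 - 3585/667*γ2 - 1195/2001*γ3


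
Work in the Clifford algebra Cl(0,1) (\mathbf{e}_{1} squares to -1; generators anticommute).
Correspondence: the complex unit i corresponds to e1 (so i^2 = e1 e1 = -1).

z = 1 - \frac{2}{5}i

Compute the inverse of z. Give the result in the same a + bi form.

In blades: z = 1 - \frac{2}{5} e_{1}.
With qbar = 1 + \frac{2}{5} e_{1} (scalar fixed, mapped units negated), z qbar = \frac{29}{25} (the sum of squared coefficients), so z^-1 = qbar / (\frac{29}{25}) = \frac{25}{29} + \frac{10}{29} e_{1}; translating back:
Answer: \frac{25}{29} + \frac{10}{29}i


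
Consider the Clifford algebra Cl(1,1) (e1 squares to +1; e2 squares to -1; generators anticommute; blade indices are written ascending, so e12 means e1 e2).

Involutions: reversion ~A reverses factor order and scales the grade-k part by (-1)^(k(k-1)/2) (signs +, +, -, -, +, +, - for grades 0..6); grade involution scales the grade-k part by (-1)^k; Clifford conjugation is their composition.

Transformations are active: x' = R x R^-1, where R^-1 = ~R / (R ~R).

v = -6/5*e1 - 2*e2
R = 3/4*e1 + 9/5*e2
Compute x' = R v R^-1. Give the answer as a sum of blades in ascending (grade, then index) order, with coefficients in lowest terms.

~R = 3/4*e1 + 9/5*e2, and R ~R = -1071/400, so R^-1 = ~R / (-1071/400).
R v = 27/10 + 33/50*e12
Answer: -186/595*e1 - 194/119*e2


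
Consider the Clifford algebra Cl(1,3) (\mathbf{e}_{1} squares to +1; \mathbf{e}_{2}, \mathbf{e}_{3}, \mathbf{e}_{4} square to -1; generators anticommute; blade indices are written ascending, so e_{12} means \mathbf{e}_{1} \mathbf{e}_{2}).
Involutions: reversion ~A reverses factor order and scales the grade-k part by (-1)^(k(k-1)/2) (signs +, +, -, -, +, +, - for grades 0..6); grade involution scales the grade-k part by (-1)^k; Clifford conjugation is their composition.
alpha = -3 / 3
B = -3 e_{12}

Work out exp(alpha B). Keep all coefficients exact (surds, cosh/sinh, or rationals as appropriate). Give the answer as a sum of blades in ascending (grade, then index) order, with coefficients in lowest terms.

B^2 = (-3)^2*(e_{12})^2 = 9*(+1) = 9 (a basis 2-blade squares to minus the product of its generators' squares).
B^2 = 9 — the positive square puts this in the hyperbolic regime; l = 3, alpha*l = -3, so exp(alpha B) = cosh(-3) + (sinh(-3)/3)*B = \cosh{\left(3 \right)} + (- \frac{\sinh{\left(3 \right)}}{3})*B.
Answer: \cosh{\left(3 \right)} + \sinh{\left(3 \right)} e_{12}


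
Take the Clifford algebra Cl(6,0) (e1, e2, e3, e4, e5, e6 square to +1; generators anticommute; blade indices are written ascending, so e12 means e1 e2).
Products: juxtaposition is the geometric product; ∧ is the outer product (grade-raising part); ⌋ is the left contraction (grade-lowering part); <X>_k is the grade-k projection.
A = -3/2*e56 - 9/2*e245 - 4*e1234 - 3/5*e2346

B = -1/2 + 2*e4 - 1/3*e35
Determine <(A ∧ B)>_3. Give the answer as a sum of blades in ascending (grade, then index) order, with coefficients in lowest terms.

step 1: 3/4*e56 + 9/4*e245 - 3*e456 + 2*e1234 + 3/10*e2346
step 2: 9/4*e245 - 3*e456
Answer: 9/4*e245 - 3*e456


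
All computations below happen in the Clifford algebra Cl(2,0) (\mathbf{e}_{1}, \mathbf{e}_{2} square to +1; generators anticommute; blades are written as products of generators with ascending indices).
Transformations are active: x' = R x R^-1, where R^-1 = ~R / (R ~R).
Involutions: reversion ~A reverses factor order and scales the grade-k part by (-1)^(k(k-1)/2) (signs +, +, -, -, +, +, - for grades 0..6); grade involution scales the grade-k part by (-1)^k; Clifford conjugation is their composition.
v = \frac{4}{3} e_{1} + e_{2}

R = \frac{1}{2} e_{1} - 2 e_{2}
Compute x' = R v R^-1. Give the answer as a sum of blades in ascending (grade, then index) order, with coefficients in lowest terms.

~R = \frac{1}{2} e_{1} - 2 e_{2}, and R ~R = \frac{17}{4}, so R^-1 = ~R / (\frac{17}{4}).
R v = -\frac{4}{3} + \frac{19}{6} e_{1} e_{2}
Answer: -\frac{28}{17} e_{1} + \frac{13}{51} e_{2}


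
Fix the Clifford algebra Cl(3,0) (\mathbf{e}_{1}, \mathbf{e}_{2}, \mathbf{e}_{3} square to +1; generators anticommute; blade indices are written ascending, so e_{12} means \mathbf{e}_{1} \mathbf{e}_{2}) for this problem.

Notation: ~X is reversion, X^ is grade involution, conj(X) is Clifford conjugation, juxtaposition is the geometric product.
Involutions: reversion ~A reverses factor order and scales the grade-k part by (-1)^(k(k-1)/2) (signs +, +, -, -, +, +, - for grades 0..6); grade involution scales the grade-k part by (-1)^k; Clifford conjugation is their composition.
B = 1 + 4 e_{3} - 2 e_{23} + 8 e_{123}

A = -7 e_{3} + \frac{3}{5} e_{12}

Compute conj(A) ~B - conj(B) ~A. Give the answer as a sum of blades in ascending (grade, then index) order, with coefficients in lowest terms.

first term: 28 - 14 e_{2} + \frac{11}{5} e_{3} - \frac{283}{5} e_{12} - \frac{6}{5} e_{13} - \frac{12}{5} e_{123}
second term: 28 - 14 e_{2} - \frac{11}{5} e_{3} - \frac{283}{5} e_{12} + \frac{6}{5} e_{13} + \frac{12}{5} e_{123}
Answer: \frac{22}{5} e_{3} - \frac{12}{5} e_{13} - \frac{24}{5} e_{123}


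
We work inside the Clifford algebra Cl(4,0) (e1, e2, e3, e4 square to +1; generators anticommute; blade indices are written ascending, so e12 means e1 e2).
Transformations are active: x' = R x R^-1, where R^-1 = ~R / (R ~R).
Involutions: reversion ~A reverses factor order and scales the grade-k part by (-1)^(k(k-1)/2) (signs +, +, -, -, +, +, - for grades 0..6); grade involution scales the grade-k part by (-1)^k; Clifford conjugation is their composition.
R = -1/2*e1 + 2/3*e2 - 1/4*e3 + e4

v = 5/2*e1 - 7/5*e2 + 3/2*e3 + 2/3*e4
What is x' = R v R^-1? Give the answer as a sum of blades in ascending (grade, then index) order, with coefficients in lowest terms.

~R = -1/2*e1 + 2/3*e2 - 1/4*e3 + e4, and R ~R = 253/144, so R^-1 = ~R / (253/144).
R v = -227/120 - 29/30*e12 - 1/8*e13 - 17/6*e14 + 13/20*e23 + 83/45*e24 - 5/3*e34
Answer: -3601/2530*e1 - 9/253*e2 - 2433/2530*e3 - 10702/3795*e4


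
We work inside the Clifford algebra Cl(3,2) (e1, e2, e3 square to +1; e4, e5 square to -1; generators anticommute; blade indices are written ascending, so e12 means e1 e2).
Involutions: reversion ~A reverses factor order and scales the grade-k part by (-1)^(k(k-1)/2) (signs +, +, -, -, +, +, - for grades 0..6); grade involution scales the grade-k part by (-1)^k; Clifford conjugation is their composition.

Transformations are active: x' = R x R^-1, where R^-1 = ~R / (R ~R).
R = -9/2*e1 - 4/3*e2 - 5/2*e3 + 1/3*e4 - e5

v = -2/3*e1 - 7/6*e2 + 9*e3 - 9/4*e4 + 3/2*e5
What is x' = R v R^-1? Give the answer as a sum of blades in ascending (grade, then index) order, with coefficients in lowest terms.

~R = -9/2*e1 - 4/3*e2 - 5/2*e3 + 1/3*e4 - e5, and R ~R = 163/6, so R^-1 = ~R / (163/6).
R v = -565/36 + 157/36*e12 - 253/6*e13 + 745/72*e14 - 89/12*e15 - 179/12*e23 + 61/18*e24 - 19/6*e25 + 21/8*e34 + 21/4*e35 - 7/4*e45
Answer: 5737/978*e1 + 7943/2934*e2 - 5977/978*e3 + 10943/5868*e4 - 337/978*e5


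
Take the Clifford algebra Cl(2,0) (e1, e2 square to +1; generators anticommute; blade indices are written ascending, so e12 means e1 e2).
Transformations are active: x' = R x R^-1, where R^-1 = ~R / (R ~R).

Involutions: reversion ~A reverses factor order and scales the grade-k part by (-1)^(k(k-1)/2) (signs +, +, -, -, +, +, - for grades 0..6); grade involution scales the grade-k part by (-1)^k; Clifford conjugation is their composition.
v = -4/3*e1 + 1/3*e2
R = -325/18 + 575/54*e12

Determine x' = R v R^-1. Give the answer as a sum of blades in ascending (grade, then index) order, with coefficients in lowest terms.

~R = -325/18 - 575/54*e12, and R ~R = 640625/1458, so R^-1 = ~R / (640625/1458).
R v = 4475/162*e1 + 1325/162*e2
Answer: -2881/3075*e1 - 3092/3075*e2


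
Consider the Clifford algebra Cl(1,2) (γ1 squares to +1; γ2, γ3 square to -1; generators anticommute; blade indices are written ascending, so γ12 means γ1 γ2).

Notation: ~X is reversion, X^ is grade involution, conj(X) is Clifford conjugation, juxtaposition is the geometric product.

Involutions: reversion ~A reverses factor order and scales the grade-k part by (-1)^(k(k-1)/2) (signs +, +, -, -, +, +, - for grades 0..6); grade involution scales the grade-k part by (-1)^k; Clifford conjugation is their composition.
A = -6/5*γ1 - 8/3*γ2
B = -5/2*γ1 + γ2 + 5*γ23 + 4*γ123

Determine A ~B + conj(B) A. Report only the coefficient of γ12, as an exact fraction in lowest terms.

first term: 17/3 - 40/3*γ3 - 118/15*γ12 + 32/3*γ13 + 24/5*γ23 + 6*γ123
second term: -17/3 + 40/3*γ3 - 118/15*γ12 - 32/3*γ13 - 24/5*γ23 + 6*γ123
Answer: -236/15


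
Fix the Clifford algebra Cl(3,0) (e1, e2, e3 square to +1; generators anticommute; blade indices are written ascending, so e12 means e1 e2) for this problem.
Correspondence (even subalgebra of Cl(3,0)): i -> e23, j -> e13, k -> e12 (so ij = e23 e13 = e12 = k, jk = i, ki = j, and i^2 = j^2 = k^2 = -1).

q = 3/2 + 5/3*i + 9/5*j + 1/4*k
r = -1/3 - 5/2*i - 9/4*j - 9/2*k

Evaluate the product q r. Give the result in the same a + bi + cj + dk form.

In blades: q = 3/2 + 1/4*e12 + 9/5*e13 + 5/3*e23, r = -1/3 - 9/2*e12 - 9/4*e13 - 5/2*e23.
Distribute q over r term by term (generator squares from the signature, products reordered to ascending indices): (3/2)*r = -1/2 - 27/4*e12 - 27/8*e13 - 15/4*e23; (1/4*e12)*r = 9/8 - 1/12*e12 - 5/8*e13 + 9/16*e23; (9/5*e13)*r = 81/20 + 9/2*e12 - 3/5*e13 - 81/10*e23; (5/3*e23)*r = 25/6 - 15/4*e12 + 15/2*e13 - 5/9*e23.
Sum: 1061/120 - 73/12*e12 + 29/10*e13 - 8527/720*e23; translating back through the correspondence:
Answer: 1061/120 - 8527/720*i + 29/10*j - 73/12*k


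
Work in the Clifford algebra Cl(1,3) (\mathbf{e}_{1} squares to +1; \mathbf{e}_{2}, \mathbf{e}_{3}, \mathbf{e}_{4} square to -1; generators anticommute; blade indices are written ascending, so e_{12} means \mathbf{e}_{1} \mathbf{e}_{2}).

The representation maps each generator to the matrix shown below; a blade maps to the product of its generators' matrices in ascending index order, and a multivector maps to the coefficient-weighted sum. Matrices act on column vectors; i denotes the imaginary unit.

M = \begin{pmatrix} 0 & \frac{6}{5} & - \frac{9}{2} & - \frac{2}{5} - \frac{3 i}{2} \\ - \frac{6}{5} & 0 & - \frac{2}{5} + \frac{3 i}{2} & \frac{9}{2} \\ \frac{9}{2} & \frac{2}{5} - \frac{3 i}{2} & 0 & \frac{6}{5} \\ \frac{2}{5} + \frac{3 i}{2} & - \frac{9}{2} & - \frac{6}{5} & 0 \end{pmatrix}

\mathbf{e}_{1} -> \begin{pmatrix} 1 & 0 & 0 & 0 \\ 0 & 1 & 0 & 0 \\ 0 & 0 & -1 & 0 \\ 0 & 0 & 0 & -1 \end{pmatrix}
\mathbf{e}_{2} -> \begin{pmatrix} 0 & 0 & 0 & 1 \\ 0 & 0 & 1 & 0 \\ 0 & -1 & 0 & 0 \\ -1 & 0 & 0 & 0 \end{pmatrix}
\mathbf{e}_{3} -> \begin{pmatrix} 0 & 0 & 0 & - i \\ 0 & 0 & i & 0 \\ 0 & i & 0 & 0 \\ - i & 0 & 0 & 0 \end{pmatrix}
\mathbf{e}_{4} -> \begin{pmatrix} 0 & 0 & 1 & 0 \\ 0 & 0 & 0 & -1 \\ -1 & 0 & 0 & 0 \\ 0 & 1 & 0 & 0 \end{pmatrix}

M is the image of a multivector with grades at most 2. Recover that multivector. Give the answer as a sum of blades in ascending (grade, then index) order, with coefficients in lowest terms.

Method: the blade images are trace-orthogonal — tr(rho(e_A) rho(e_B)^-1) = 4 if A = B and 0 otherwise — and rho(e_A)^-1 = (e_A)^2 * rho(e_A) with (e_A)^2 = +1 or -1, so the coefficient of e_A in the preimage is (e_A)^2 * tr(M rho(e_A))/4.
Nonzero projections over blades of grade <= 2: e_{2}: (e_{2})^2 = -1, tr(M rho(e_{2})) = \frac{8}{5}, coefficient -\frac{2}{5}; e_{4}: (e_{4})^2 = -1, tr(M rho(e_{4})) = 18, coefficient -\frac{9}{2}; e_{13}: (e_{13})^2 = +1, tr(M rho(e_{13})) = 6, coefficient \frac{3}{2}; e_{24}: (e_{24})^2 = -1, tr(M rho(e_{24})) = - \frac{24}{5}, coefficient \frac{6}{5}. Every other blade of grade <= 2 projects to 0.
Answer: -\frac{2}{5} e_{2} - \frac{9}{2} e_{4} + \frac{3}{2} e_{13} + \frac{6}{5} e_{24}


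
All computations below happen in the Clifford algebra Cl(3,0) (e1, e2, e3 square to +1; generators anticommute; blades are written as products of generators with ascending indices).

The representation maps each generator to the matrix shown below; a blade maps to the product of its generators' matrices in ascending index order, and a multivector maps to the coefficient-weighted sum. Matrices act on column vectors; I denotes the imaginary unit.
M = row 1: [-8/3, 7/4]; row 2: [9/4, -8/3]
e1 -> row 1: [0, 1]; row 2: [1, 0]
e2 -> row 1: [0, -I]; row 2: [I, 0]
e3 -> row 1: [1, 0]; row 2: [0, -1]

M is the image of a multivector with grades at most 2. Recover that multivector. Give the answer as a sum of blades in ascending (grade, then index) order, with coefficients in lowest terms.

Method: 1, rho(e1), rho(e2), rho(e3) form a trace-orthogonal basis of the 2x2 complex matrices (tr(X Y) = 2 if X = Y, else 0), so M = m0*1 + m1*rho(e1) + m2*rho(e2) + m3*rho(e3) with m0 = tr(M)/2 = -8/3, m1 = tr(M rho(e1))/2 = 2, m2 = tr(M rho(e2))/2 = -I/4, m3 = tr(M rho(e3))/2 = 0.
Multiplying table entries, the bivector images are rho(e1 e2) = I*rho(e3), rho(e1 e3) = -I*rho(e2), rho(e2 e3) = I*rho(e1); with real blade coefficients the real parts of m0..m3 are the coefficients of 1, e1, e2, e3 and the imaginary parts give the bivectors (e2 e3: Im m1, e1 e3: -Im m2, e1 e2: Im m3).
Answer: -8/3 + 2*e1 + 1/4*e1 e3


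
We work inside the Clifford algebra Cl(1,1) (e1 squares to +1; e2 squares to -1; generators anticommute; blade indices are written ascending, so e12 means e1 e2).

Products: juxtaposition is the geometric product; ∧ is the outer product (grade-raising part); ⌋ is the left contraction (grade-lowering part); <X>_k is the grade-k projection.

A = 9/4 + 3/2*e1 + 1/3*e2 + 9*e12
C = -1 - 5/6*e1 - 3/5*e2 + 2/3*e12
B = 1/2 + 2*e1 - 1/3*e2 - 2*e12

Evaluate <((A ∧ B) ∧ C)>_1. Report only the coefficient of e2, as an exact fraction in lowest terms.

step 1: 9/8 + 21/4*e1 - 7/12*e2 - 7/6*e12
step 2: -9/8 - 99/16*e1 - 11/120*e2 - 619/360*e12
step 3: -99/16*e1 - 11/120*e2
Answer: -11/120


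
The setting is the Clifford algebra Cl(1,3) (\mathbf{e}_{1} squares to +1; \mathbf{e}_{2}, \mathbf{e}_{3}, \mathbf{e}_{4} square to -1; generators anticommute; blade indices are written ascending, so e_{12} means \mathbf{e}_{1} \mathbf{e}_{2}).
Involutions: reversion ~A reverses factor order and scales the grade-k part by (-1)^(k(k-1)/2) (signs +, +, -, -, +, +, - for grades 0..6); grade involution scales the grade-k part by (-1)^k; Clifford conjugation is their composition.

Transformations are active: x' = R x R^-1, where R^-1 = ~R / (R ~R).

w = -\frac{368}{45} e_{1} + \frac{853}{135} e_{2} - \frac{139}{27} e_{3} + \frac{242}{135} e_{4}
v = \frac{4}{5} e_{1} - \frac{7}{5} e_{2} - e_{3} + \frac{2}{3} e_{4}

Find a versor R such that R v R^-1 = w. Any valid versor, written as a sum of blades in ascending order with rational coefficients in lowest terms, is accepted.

A norm check does it: q(v) = q(w) = -\frac{622}{225}, hence R = v + w = -\frac{332}{45} e_{1} + \frac{664}{135} e_{2} - \frac{166}{27} e_{3} + \frac{332}{135} e_{4} realises the map — parallel part kept, (v - w)/2 negated, v carried to w.
Answer: -\frac{332}{45} e_{1} + \frac{664}{135} e_{2} - \frac{166}{27} e_{3} + \frac{332}{135} e_{4}


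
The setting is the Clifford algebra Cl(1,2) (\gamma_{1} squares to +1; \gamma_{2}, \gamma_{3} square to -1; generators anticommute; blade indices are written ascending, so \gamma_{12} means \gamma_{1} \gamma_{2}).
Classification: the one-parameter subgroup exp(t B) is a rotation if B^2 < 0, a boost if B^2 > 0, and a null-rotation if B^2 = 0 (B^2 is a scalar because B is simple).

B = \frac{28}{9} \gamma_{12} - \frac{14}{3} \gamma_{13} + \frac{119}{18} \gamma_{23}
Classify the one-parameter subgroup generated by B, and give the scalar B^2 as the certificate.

B^2 term by term: the squares give (\frac{28}{9})^2*(\gamma_{12})^2 + (-\frac{14}{3})^2*(\gamma_{13})^2 + (\frac{119}{18})^2*(\gamma_{23})^2 = \frac{784}{81}*(+1) + \frac{196}{9}*(+1) + \frac{14161}{324}*(-1) = -\frac{49}{4} (each basis 2-blade squares to minus the product of its generators' squares); cross terms between blades sharing an index anticommute and cancel. So B^2 = -\frac{49}{4}.
Answer: rotation, certificate B^2 = -\frac{49}{4}. Because -\frac{49}{4} is invariant under every versor sandwich, the classification follows from its sign alone.


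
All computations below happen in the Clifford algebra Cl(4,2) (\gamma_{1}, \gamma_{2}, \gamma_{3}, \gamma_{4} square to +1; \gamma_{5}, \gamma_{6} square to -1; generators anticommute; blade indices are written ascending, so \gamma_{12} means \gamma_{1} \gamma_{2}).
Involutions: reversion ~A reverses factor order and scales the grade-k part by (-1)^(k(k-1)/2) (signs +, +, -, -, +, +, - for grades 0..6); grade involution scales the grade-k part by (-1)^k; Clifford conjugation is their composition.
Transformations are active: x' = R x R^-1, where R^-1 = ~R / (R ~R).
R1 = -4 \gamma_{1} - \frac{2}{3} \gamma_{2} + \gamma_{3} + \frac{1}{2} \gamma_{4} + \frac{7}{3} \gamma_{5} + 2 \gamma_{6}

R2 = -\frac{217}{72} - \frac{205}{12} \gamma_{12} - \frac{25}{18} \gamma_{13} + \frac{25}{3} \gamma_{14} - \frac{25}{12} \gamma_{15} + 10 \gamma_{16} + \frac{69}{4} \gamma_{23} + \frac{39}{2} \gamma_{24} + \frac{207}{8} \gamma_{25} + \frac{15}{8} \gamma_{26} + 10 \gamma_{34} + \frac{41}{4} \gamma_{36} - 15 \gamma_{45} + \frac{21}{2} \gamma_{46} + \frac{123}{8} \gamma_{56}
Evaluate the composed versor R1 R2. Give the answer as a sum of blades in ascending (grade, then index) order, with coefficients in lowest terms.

Distribute over the terms of R1 (each basis-blade product reordered to ascending indices, repeated generators contracted through their squares):
(-4 \gamma_{1}) R2 = \frac{217}{18} \gamma_{1} + \frac{205}{3} \gamma_{2} + \frac{50}{9} \gamma_{3} - \frac{100}{3} \gamma_{4} + \frac{25}{3} \gamma_{5} - 40 \gamma_{6} - 69 \gamma_{123} - 78 \gamma_{124} - \frac{207}{2} \gamma_{125} - \frac{15}{2} \gamma_{126} - 40 \gamma_{134} - 41 \gamma_{136} + 60 \gamma_{145} - 42 \gamma_{146} - \frac{123}{2} \gamma_{156}
(-\frac{2}{3} \gamma_{2}) R2 = -\frac{205}{18} \gamma_{1} + \frac{217}{108} \gamma_{2} - \frac{23}{2} \gamma_{3} - 13 \gamma_{4} - \frac{69}{4} \gamma_{5} - \frac{5}{4} \gamma_{6} - \frac{25}{27} \gamma_{123} + \frac{50}{9} \gamma_{124} - \frac{25}{18} \gamma_{125} + \frac{20}{3} \gamma_{126} - \frac{20}{3} \gamma_{234} - \frac{41}{6} \gamma_{236} + 10 \gamma_{245} - 7 \gamma_{246} - \frac{41}{4} \gamma_{256}
(\gamma_{3}) R2 = \frac{25}{18} \gamma_{1} - \frac{69}{4} \gamma_{2} - \frac{217}{72} \gamma_{3} + 10 \gamma_{4} + \frac{41}{4} \gamma_{6} - \frac{205}{12} \gamma_{123} - \frac{25}{3} \gamma_{134} + \frac{25}{12} \gamma_{135} - 10 \gamma_{136} - \frac{39}{2} \gamma_{234} - \frac{207}{8} \gamma_{235} - \frac{15}{8} \gamma_{236} - 15 \gamma_{345} + \frac{21}{2} \gamma_{346} + \frac{123}{8} \gamma_{356}
(\frac{1}{2} \gamma_{4}) R2 = -\frac{25}{6} \gamma_{1} - \frac{39}{4} \gamma_{2} - 5 \gamma_{3} - \frac{217}{144} \gamma_{4} - \frac{15}{2} \gamma_{5} + \frac{21}{4} \gamma_{6} - \frac{205}{24} \gamma_{124} - \frac{25}{36} \gamma_{134} + \frac{25}{24} \gamma_{145} - 5 \gamma_{146} + \frac{69}{8} \gamma_{234} - \frac{207}{16} \gamma_{245} - \frac{15}{16} \gamma_{246} - \frac{41}{8} \gamma_{346} + \frac{123}{16} \gamma_{456}
(\frac{7}{3} \gamma_{5}) R2 = -\frac{175}{36} \gamma_{1} + \frac{483}{8} \gamma_{2} - 35 \gamma_{4} - \frac{1519}{216} \gamma_{5} - \frac{287}{8} \gamma_{6} - \frac{1435}{36} \gamma_{125} - \frac{175}{54} \gamma_{135} + \frac{175}{9} \gamma_{145} - \frac{70}{3} \gamma_{156} + \frac{161}{4} \gamma_{235} + \frac{91}{2} \gamma_{245} - \frac{35}{8} \gamma_{256} + \frac{70}{3} \gamma_{345} - \frac{287}{12} \gamma_{356} - \frac{49}{2} \gamma_{456}
(2 \gamma_{6}) R2 = 20 \gamma_{1} + \frac{15}{4} \gamma_{2} + \frac{41}{2} \gamma_{3} + 21 \gamma_{4} + \frac{123}{4} \gamma_{5} - \frac{217}{36} \gamma_{6} - \frac{205}{6} \gamma_{126} - \frac{25}{9} \gamma_{136} + \frac{50}{3} \gamma_{146} - \frac{25}{6} \gamma_{156} + \frac{69}{2} \gamma_{236} + 39 \gamma_{246} + \frac{207}{4} \gamma_{256} + 20 \gamma_{346} - 30 \gamma_{456}
Summing the partial products and collecting blades:
Answer: \frac{469}{36} \gamma_{1} + \frac{23213}{216} \gamma_{2} + \frac{157}{24} \gamma_{3} - \frac{7465}{144} \gamma_{4} + \frac{1577}{216} \gamma_{5} - \frac{4871}{72} \gamma_{6} - \frac{9397}{108} \gamma_{123} - \frac{5831}{72} \gamma_{124} - \frac{579}{4} \gamma_{125} - 35 \gamma_{126} - \frac{1765}{36} \gamma_{134} - \frac{125}{108} \gamma_{135} - \frac{484}{9} \gamma_{136} + \frac{5795}{72} \gamma_{145} - \frac{91}{3} \gamma_{146} - 89 \gamma_{156} - \frac{421}{24} \gamma_{234} + \frac{115}{8} \gamma_{235} + \frac{619}{24} \gamma_{236} + \frac{681}{16} \gamma_{245} + \frac{497}{16} \gamma_{246} + \frac{297}{8} \gamma_{256} + \frac{25}{3} \gamma_{345} + \frac{203}{8} \gamma_{346} - \frac{205}{24} \gamma_{356} - \frac{749}{16} \gamma_{456}


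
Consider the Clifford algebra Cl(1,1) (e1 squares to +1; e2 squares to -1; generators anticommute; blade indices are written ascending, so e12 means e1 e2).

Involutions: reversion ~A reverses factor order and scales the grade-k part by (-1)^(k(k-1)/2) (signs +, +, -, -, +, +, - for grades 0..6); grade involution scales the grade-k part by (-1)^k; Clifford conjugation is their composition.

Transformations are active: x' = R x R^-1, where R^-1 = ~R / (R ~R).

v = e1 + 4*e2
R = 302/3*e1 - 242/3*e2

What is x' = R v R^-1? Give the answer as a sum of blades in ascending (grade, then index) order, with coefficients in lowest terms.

~R = 302/3*e1 - 242/3*e2, and R ~R = 10880/3, so R^-1 = ~R / (10880/3).
R v = 1270/3 + 1450/3*e12
Answer: 18361/816*e1 - 18631/816*e2


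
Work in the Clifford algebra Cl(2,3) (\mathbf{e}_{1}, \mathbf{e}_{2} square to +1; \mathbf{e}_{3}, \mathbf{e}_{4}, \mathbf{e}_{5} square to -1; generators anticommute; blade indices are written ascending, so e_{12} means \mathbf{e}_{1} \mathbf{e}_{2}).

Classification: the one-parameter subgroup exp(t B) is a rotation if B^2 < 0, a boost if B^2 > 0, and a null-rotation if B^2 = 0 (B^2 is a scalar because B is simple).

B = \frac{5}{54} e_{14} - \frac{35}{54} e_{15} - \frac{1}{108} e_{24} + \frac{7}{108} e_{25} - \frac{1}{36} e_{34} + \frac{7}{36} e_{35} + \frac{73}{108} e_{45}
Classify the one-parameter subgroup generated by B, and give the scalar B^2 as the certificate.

B^2 term by term: the squares give (\frac{5}{54})^2*(e_{14})^2 + (-\frac{35}{54})^2*(e_{15})^2 + (-\frac{1}{108})^2*(e_{24})^2 + (\frac{7}{108})^2*(e_{25})^2 + (-\frac{1}{36})^2*(e_{34})^2 + (\frac{7}{36})^2*(e_{35})^2 + (\frac{73}{108})^2*(e_{45})^2 = \frac{25}{2916}*(+1) + \frac{1225}{2916}*(+1) + \frac{1}{11664}*(+1) + \frac{49}{11664}*(+1) + \frac{1}{1296}*(-1) + \frac{49}{1296}*(-1) + \frac{5329}{11664}*(-1) = -\frac{1}{16} (each basis 2-blade squares to minus the product of its generators' squares); cross terms between blades sharing an index anticommute and cancel; the commuting (index-disjoint) pairs give grade-4 terms 2*c*c'*(blade product), which cancel blade by blade — e_{1245}: -\frac{35}{2916} + \frac{35}{2916} = 0; e_{1345}: -\frac{35}{972} + \frac{35}{972} = 0; e_{2345}: \frac{7}{1944} - \frac{7}{1944} = 0 — confirming B is simple. So B^2 = -\frac{1}{16}.
Answer: rotation, certificate B^2 = -\frac{1}{16}. One invariant decides it: the square -\frac{1}{16} survives every conjugation, and its sign is exactly the classification.


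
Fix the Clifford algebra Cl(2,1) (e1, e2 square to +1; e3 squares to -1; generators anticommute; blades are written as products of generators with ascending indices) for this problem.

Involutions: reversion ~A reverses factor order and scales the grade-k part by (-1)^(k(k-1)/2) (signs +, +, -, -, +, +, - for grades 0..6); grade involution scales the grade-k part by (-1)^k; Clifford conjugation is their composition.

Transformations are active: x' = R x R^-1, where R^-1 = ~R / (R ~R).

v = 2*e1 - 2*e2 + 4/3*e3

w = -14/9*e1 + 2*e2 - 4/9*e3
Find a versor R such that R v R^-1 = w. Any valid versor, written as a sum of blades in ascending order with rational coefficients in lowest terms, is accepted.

Since q(v) = q(w) = 56/9, the sum R = v + w = 4/9*e1 + 8/9*e3 does the job whenever invertible.
Answer: 4/9*e1 + 8/9*e3


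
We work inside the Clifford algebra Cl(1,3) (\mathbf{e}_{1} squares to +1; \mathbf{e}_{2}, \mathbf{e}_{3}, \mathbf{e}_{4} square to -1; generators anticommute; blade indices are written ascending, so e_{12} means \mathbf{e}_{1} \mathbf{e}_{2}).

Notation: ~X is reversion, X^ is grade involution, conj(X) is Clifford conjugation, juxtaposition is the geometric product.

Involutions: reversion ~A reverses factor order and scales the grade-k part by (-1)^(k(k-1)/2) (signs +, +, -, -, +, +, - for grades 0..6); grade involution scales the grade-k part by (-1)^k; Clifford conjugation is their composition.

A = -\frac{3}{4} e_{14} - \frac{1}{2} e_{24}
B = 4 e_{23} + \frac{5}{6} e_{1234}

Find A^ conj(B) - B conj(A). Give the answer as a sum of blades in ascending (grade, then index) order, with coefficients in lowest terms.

first term: -\frac{5}{12} e_{13} - \frac{5}{8} e_{23} - 2 e_{34} + 3 e_{1234}
second term: \frac{5}{12} e_{13} + \frac{5}{8} e_{23} + 2 e_{34} + 3 e_{1234}
Answer: -\frac{5}{6} e_{13} - \frac{5}{4} e_{23} - 4 e_{34}


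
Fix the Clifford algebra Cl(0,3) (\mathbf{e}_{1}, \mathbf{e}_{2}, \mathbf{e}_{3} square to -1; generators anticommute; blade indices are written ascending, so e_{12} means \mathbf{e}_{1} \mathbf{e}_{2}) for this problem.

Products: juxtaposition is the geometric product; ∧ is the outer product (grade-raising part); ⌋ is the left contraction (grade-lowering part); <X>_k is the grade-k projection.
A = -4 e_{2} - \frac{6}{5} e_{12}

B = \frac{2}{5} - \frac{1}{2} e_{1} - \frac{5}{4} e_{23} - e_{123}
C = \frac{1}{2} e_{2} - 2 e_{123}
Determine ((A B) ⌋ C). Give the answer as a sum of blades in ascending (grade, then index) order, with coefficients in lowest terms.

step 1: -e_{2} - \frac{31}{5} e_{3} - \frac{62}{25} e_{12} + \frac{5}{2} e_{13}
step 2: \frac{1}{2} - 5 e_{2} - \frac{124}{25} e_{3} - \frac{62}{5} e_{12} + 2 e_{13}
Answer: \frac{1}{2} - 5 e_{2} - \frac{124}{25} e_{3} - \frac{62}{5} e_{12} + 2 e_{13}


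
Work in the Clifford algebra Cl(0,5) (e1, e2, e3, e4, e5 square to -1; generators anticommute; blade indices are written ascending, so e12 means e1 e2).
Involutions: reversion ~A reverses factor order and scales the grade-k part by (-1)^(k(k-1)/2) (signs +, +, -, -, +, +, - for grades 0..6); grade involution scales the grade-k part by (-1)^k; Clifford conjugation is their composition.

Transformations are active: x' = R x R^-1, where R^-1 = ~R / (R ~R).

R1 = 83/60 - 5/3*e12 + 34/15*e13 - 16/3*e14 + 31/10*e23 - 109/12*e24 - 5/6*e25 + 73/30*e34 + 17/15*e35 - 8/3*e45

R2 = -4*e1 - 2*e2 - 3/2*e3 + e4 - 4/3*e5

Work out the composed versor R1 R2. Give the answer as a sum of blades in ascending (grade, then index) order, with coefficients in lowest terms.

Distribute over the terms of R2 (each basis-blade product reordered to ascending indices, repeated generators contracted through their squares):
R1 (-4*e1) = -83/15*e1 + 20/3*e2 - 136/15*e3 + 64/3*e4 - 62/5*e123 + 109/3*e124 + 10/3*e125 - 146/15*e134 - 68/15*e135 + 32/3*e145
R1 (-2*e2) = -10/3*e1 - 83/30*e2 - 31/5*e3 + 109/6*e4 + 5/3*e5 + 68/15*e123 - 32/3*e124 - 73/15*e234 - 34/15*e235 + 16/3*e245
R1 (-3/2*e3) = 17/5*e1 + 93/20*e2 - 83/40*e3 - 73/20*e4 - 17/10*e5 + 5/2*e123 - 8*e134 - 109/8*e234 - 5/4*e235 + 4*e345
R1 (e4) = 16/3*e1 + 109/12*e2 - 73/30*e3 + 83/60*e4 - 8/3*e5 - 5/3*e124 + 34/15*e134 + 31/10*e234 + 5/6*e245 - 17/15*e345
R1 (-4/3*e5) = -10/9*e2 + 68/45*e3 - 32/9*e4 - 83/45*e5 + 20/9*e125 - 136/45*e135 + 64/9*e145 - 62/15*e235 + 109/9*e245 - 146/45*e345
Summing the partial products and collecting blades:
Answer: -2/15*e1 + 1487/90*e2 - 1315/72*e3 + 3031/90*e4 - 409/90*e5 - 161/30*e123 + 24*e124 + 50/9*e125 - 232/15*e134 - 68/9*e135 + 160/9*e145 - 1847/120*e234 - 153/20*e235 + 329/18*e245 - 17/45*e345


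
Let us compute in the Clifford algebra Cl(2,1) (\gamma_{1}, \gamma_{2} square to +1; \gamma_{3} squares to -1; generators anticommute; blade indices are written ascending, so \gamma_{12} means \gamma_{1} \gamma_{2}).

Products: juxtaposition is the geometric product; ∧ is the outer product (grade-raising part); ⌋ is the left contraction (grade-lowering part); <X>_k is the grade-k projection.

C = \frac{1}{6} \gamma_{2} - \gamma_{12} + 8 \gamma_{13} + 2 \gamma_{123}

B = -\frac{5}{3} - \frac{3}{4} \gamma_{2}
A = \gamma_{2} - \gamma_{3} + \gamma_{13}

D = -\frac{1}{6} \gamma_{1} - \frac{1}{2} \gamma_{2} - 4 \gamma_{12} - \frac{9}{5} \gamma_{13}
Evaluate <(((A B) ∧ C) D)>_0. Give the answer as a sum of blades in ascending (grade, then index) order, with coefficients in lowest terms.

step 1: -\frac{3}{4} - \frac{5}{3} \gamma_{2} + \frac{5}{3} \gamma_{3} - \frac{5}{3} \gamma_{13} - \frac{3}{4} \gamma_{23} + \frac{3}{4} \gamma_{123}
step 2: -\frac{1}{8} \gamma_{2} + \frac{3}{4} \gamma_{12} - 6 \gamma_{13} - \frac{5}{18} \gamma_{23} + \frac{94}{9} \gamma_{123}
step 3: \frac{1109}{80} - \frac{7}{8} \gamma_{1} + \frac{757}{40} \gamma_{2} + \frac{1463}{36} \gamma_{3} - \frac{25}{48} \gamma_{12} + \frac{37}{9} \gamma_{13} + \frac{12749}{540} \gamma_{23} - \frac{3433}{1080} \gamma_{123}
step 4: \frac{1109}{80}
Answer: \frac{1109}{80}
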